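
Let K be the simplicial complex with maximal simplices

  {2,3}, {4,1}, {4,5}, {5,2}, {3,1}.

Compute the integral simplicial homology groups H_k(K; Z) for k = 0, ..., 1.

K has 5 vertices, 5 edges.
rank ∂_0 = 0, rank ∂_1 = 4 ⇒ b_0 = 5 − 0 − 4 = 1; all invariant factors of ∂_1 are 1 so no torsion. So H_0 = Z.
rank ∂_1 = 4, rank ∂_2 = 0 ⇒ b_1 = 5 − 4 − 0 = 1. So H_1 = Z.

H_0 ≅ Z,  H_1 ≅ Z.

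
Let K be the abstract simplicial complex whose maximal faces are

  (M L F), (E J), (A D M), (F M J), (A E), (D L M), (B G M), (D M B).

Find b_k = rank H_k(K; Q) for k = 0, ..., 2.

Order the vertices as A < B < D < E < F < G < J < L < M. Listing each simplex with vertices in this order, K has dimension 2 with simplices:

  0-simplices (9): A, B, D, E, F, G, J, L, M
  1-simplices (15): AD, AE, AM, BD, BG, BM, DL, DM, EJ, FJ, FL, FM, GM, JM, LM
  2-simplices (6): ADM, BDM, BGM, DLM, FJM, FLM

Hence C_0 ≅ Z^9, C_1 ≅ Z^15, C_2 ≅ Z^6.

The boundary map ∂_1: C_1 → C_0 sends each edge [p,q] (with p < q) to q − p.
The 9×15 boundary matrix has rank 8 and Smith normal form diag(1,1,1,1,1,1,1,1).

∂_2: C_2 → C_1 acts by ∂[p,q,r] = [q,r] − [p,r] + [p,q]. For instance
  ∂DLM = LM − DM + DL,
  ∂ADM = DM − AM + AD.
This gives a 15×6 integer matrix of rank 6; reducing to Smith normal form yields diagonal entries (1,1,1,1,1,1).

Computing H_k = (kernel of ∂_k) / (image of ∂_{k+1}):

  H_0: rank C_0 − rank ∂_1 = 9 − 8 = 1, and the invariant factors of ∂_1 are all 1, so H_0 ≅ Z.
  H_1: rank ker ∂_1 − rank ∂_2 = (15 − 8) − 6 = 1, and the invariant factors of ∂_2 are all 1, so H_1 ≅ Z.
  H_2: rank ker ∂_2 − rank ∂_3 = (6 − 6) − 0 = 0, and there is no ∂_3, so H_2 ≅ 0.

Hence the Betti numbers are b_0 = 1, b_1 = 1, b_2 = 0.

b_0 = 1, b_1 = 1, b_2 = 0.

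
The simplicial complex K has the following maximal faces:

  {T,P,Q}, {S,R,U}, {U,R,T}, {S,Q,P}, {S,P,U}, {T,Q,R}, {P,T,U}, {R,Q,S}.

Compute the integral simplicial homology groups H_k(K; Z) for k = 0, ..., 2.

Fix the vertex order P < Q < R < S < T < U and write every simplex with vertices in increasing order. Then dim K = 2 and the simplices of K are:

  0-simplices (6): P, Q, R, S, T, U
  1-simplices (12): PQ, PS, PT, PU, QR, QS, QT, RS, RT, RU, SU, TU
  2-simplices (8): PQS, PQT, PSU, PTU, QRS, QRT, RSU, RTU

so the chain groups are C_0 ≅ Z^6, C_1 ≅ Z^12, C_2 ≅ Z^8.

The boundary map ∂_1: C_1 → C_0 maps an edge to its endpoints' difference, ∂[p,q] = q − p. For instance
  ∂RU = U − R.
As a 6×12 matrix over Z this has rank 5, with invariant factors (1,1,1,1,1).

Boundary ∂_2: C_2 → C_1 acts by ∂[p,q,r] = [q,r] − [p,r] + [p,q]. For instance
  ∂RSU = SU − RU + RS,
  ∂QRS = RS − QS + QR.
The 12×8 boundary matrix has rank 7 and Smith normal form diag(1,1,1,1,1,1,1).

Computing H_k = (kernel of ∂_k) / (image of ∂_{k+1}):

  H_0: rank C_0 − rank ∂_1 = 6 − 5 = 1, and the invariant factors of ∂_1 are all 1, so H_0 ≅ Z.
  H_1: rank ker ∂_1 − rank ∂_2 = (12 − 5) − 7 = 0, and the invariant factors of ∂_2 are all 1, so H_1 ≅ 0.
  H_2: rank ker ∂_2 − rank ∂_3 = (8 − 7) − 0 = 1, and there is no ∂_3, so H_2 ≅ Z.

H_0 = Z,  H_1 = 0,  H_2 = Z.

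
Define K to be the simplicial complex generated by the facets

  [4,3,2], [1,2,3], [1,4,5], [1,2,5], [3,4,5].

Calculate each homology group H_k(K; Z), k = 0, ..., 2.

H_0 = Z,  H_1 = Z,  H_2 = 0.

We work with the vertex ordering 1 < 2 < 3 < 4 < 5. The simplices of K, each written with vertices in increasing order, are:

  0-simplices (5): [1], [2], [3], [4], [5]
  1-simplices (10): [1,2], [1,3], [1,4], [1,5], [2,3], [2,4], [2,5], [3,4], [3,5], [4,5]
  2-simplices (5): [1,2,3], [1,2,5], [1,4,5], [2,3,4], [3,4,5]

so the chain groups are C_0 ≅ Z^5, C_1 ≅ Z^10, C_2 ≅ Z^5.

Boundary ∂_1: C_1 → C_0 is given by ∂[p,q] = [q] − [p]. For instance
  ∂[2,4] = [4] − [2].
The resulting 5×10 matrix has rank 4, and its Smith normal form has invariant factors (1,1,1,1).

The boundary map ∂_2: C_2 → C_1 acts by ∂[p,q,r] = [q,r] − [p,r] + [p,q]. For instance
  ∂[2,3,4] = [3,4] − [2,4] + [2,3],
  ∂[3,4,5] = [4,5] − [3,5] + [3,4].
The 10×5 boundary matrix has rank 5 and Smith normal form diag(1,1,1,1,1).

Computing H_k = (kernel of ∂_k) / (image of ∂_{k+1}):

  H_0: rank C_0 − rank ∂_1 = 5 − 4 = 1, and the invariant factors of ∂_1 are all 1, so H_0 = Z.
  H_1: rank ker ∂_1 − rank ∂_2 = (10 − 4) − 5 = 1, and the invariant factors of ∂_2 are all 1, so H_1 = Z.
  H_2: rank ker ∂_2 − rank ∂_3 = (5 − 5) − 0 = 0, and there is no ∂_3, so H_2 = 0.

(K is a triangulation of the Möbius band.)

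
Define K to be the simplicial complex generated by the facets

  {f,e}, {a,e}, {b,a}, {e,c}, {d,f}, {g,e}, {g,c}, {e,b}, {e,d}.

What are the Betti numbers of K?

Fix the vertex order a < b < c < d < e < f < g and write every simplex with vertices in increasing order. Then dim K = 1 and the simplices of K are:

  0-simplices (7): a, b, c, d, e, f, g
  1-simplices (9): ab, ae, be, ce, cg, de, df, ef, eg

so the chain groups are C_0 ≅ Z^7, C_1 ≅ Z^9.

∂_1: C_1 → C_0 maps an edge to its endpoints' difference, ∂[p,q] = q − p. For instance
  ∂be = e − b.
As a 7×9 matrix over Z this has rank 6, with invariant factors (1,1,1,1,1,1).

From H_k ≅ ker(∂_k) / im(∂_{k+1}) we obtain:

  H_0: rank C_0 − rank ∂_1 = 7 − 6 = 1, and the invariant factors of ∂_1 are all 1, so H_0 ≅ Z.
  H_1: rank ker ∂_1 − rank ∂_2 = (9 − 6) − 0 = 3, and there is no ∂_2, so H_1 ≅ Z^3.

As a check, the Euler characteristic is 7 − 9 = -2, which agrees with 1 − 3 = -2.
(K is a triangulation of a wedge of 3 circles.)

Hence the Betti numbers are b_0 = 1, b_1 = 3.

b_0 = 1, b_1 = 3.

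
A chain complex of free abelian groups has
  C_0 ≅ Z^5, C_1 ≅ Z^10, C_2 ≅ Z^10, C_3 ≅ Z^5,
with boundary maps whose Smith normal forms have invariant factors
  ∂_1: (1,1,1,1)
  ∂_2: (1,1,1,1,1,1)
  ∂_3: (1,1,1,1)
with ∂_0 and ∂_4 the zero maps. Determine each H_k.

H_0: b_0 = 5 − 0 − 4 = 1; torsion from ∂_1 factors > 1: none. So H_0 = Z.
H_1: b_1 = 10 − 4 − 6 = 0; torsion from ∂_2 factors > 1: none. So H_1 = 0.
H_2: b_2 = 10 − 6 − 4 = 0; torsion from ∂_3 factors > 1: none. So H_2 = 0.
H_3: b_3 = 5 − 4 − 0 = 1; torsion from ∂_4 factors > 1: none. So H_3 = Z.

H_0 = Z,  H_1 = 0,  H_2 = 0,  H_3 = Z.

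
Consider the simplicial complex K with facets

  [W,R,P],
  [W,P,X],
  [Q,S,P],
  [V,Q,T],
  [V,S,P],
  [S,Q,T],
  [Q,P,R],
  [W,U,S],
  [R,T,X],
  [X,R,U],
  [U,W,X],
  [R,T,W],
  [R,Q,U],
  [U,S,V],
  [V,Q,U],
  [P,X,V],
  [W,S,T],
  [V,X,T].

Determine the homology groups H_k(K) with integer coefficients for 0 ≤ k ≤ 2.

Order the vertices as P < Q < R < S < T < U < V < W < X. Listing each simplex with vertices in this order, K has dimension 2 with simplices:

  0-simplices (9): P, Q, R, S, T, U, V, W, X
  1-simplices (27): PQ, PR, PS, PV, PW, PX, QR, QS, QT, QU, QV, RT, RU, RW, RX, ST, SU, SV, SW, TV, TW, TX, UV, UW, UX, VX, WX
  2-simplices (18): PQR, PQS, PRW, PSV, PVX, PWX, QRU, QST, QTV, QUV, RTW, RTX, RUX, STW, SUV, SUW, TVX, UWX

Hence C_0 ≅ Z^9, C_1 ≅ Z^27, C_2 ≅ Z^18.

The boundary map ∂_1: C_1 → C_0 maps an edge to its endpoints' difference, ∂[p,q] = q − p. For instance
  ∂RT = T − R.
The 9×27 boundary matrix has rank 8 and Smith normal form diag(1,1,1,1,1,1,1,1).

The boundary map ∂_2: C_2 → C_1 sends each 2-simplex [p,q,r] to [q,r] − [p,r] + [p,q]. For instance
  ∂UWX = WX − UX + UW,
  ∂PQS = QS − PS + PQ.
The 27×18 boundary matrix has rank 18 and Smith normal form diag(1,1,1,1,1,1,1,1,1,1,1,1,1,1,1,1,1,2).

Now H_k = ker ∂_k / im ∂_{k+1}, so:

  H_0: rank C_0 − rank ∂_1 = 9 − 8 = 1, and the invariant factors of ∂_1 are all 1, so H_0 = Z.
  H_1: rank ker ∂_1 − rank ∂_2 = (27 − 8) − 18 = 1, and ∂_2 has invariant factor 2 > 1, so H_1 = Z ⊕ Z/2.
  H_2: rank ker ∂_2 − rank ∂_3 = (18 − 18) − 0 = 0, and there is no ∂_3, so H_2 = 0.

H_0 = Z,  H_1 = Z ⊕ Z/2,  H_2 = 0.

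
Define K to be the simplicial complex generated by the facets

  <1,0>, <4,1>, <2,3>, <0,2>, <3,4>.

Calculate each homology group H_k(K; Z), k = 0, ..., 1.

H_0 = Z,  H_1 = Z.

Order the vertices as 0 < 1 < 2 < 3 < 4. Listing each simplex with vertices in this order, K has dimension 1 with simplices:

  0-simplices (5): [0], [1], [2], [3], [4]
  1-simplices (5): [0,1], [0,2], [1,4], [2,3], [3,4]

giving chain groups C_0 ≅ Z^5, C_1 ≅ Z^5.

∂_1: C_1 → C_0 is given by ∂[p,q] = [q] − [p].
As a 5×5 matrix over Z this has rank 4, with invariant factors (1,1,1,1).

Now H_k = ker ∂_k / im ∂_{k+1}, so:

  H_0: rank C_0 − rank ∂_1 = 5 − 4 = 1, and the invariant factors of ∂_1 are all 1, so H_0 ≅ Z.
  H_1: rank ker ∂_1 − rank ∂_2 = (5 − 4) − 0 = 1, and there is no ∂_2, so H_1 ≅ Z.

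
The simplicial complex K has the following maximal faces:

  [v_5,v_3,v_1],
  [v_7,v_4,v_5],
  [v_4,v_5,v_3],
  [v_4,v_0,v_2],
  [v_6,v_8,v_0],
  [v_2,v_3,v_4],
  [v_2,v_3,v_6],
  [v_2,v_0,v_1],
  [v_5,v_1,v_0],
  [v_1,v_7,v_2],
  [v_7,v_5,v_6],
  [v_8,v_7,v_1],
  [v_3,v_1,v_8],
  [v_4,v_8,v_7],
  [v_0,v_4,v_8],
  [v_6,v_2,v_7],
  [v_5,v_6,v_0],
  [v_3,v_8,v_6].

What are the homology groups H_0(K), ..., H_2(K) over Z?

H_0 = Z,  H_1 = Z^2,  H_2 = Z.

We work with the vertex ordering v_0 < v_1 < v_2 < v_3 < v_4 < v_5 < v_6 < v_7 < v_8. The simplices of K, each written with vertices in increasing order, are:

  0-simplices (9): [v_0], [v_1], [v_2], [v_3], [v_4], [v_5], [v_6], [v_7], [v_8]
  1-simplices (27): (27 of them)
  2-simplices (18): (18 of them)

so the chain groups are C_0 ≅ Z^9, C_1 ≅ Z^27, C_2 ≅ Z^18.

∂_1: C_1 → C_0 maps an edge to its endpoints' difference, ∂[p,q] = q − p. For instance
  ∂[v_1,v_3] = [v_3] − [v_1].
This gives a 9×27 integer matrix of rank 8; reducing to Smith normal form yields diagonal entries (1,1,1,1,1,1,1,1).

The boundary map ∂_2: C_2 → C_1 acts by ∂[p,q,r] = [q,r] − [p,r] + [p,q]. For instance
  ∂[v_2,v_6,v_7] = [v_6,v_7] − [v_2,v_7] + [v_2,v_6],
  ∂[v_1,v_3,v_5] = [v_3,v_5] − [v_1,v_5] + [v_1,v_3].
As a 27×18 matrix over Z this has rank 17, with invariant factors (1,1,1,1,1,1,1,1,1,1,1,1,1,1,1,1,1).

Computing H_k = (kernel of ∂_k) / (image of ∂_{k+1}):

  H_0: rank C_0 − rank ∂_1 = 9 − 8 = 1, and the invariant factors of ∂_1 are all 1, so H_0 = Z.
  H_1: rank ker ∂_1 − rank ∂_2 = (27 − 8) − 17 = 2, and the invariant factors of ∂_2 are all 1, so H_1 = Z^2.
  H_2: rank ker ∂_2 − rank ∂_3 = (18 − 17) − 0 = 1, and there is no ∂_3, so H_2 = Z.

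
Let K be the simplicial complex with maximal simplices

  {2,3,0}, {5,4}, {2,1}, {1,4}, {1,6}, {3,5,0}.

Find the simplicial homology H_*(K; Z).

H_0 ≅ Z,  H_1 ≅ Z,  H_2 = 0.

Fix the vertex order 0 < 1 < 2 < 3 < 4 < 5 < 6 and write every simplex with vertices in increasing order. Then dim K = 2 and the simplices of K are:

  0-simplices (7): [0], [1], [2], [3], [4], [5], [6]
  1-simplices (9): [0,2], [0,3], [0,5], [1,2], [1,4], [1,6], [2,3], [3,5], [4,5]
  2-simplices (2): [0,2,3], [0,3,5]

so the chain groups are C_0 ≅ Z^7, C_1 ≅ Z^9, C_2 ≅ Z^2.

The boundary map ∂_1: C_1 → C_0 maps an edge to its endpoints' difference, ∂[p,q] = q − p. For instance
  ∂[0,2] = [2] − [0].
The 7×9 boundary matrix has rank 6 and Smith normal form diag(1,1,1,1,1,1).

The boundary map ∂_2: C_2 → C_1 sends each 2-simplex [p,q,r] to [q,r] − [p,r] + [p,q]. For instance
  ∂[0,3,5] = [3,5] − [0,5] + [0,3],
  ∂[0,2,3] = [2,3] − [0,3] + [0,2].
The resulting 9×2 matrix has rank 2, and its Smith normal form has invariant factors (1,1).

Computing H_k = (kernel of ∂_k) / (image of ∂_{k+1}):

  H_0: rank C_0 − rank ∂_1 = 7 − 6 = 1, and the invariant factors of ∂_1 are all 1, so H_0 = Z.
  H_1: rank ker ∂_1 − rank ∂_2 = (9 − 6) − 2 = 1, and the invariant factors of ∂_2 are all 1, so H_1 = Z.
  H_2: rank ker ∂_2 − rank ∂_3 = (2 − 2) − 0 = 0, and there is no ∂_3, so H_2 = 0.

As a check, the Euler characteristic is 7 − 9 + 2 = 0, which agrees with 1 − 1 + 0 = 0.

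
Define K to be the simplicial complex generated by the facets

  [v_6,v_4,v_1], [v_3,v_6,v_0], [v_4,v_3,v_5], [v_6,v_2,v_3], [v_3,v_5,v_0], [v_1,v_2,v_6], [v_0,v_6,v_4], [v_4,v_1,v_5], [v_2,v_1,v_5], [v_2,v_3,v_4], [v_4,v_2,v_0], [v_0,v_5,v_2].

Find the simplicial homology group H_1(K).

Order the vertices as v_0 < v_1 < v_2 < v_3 < v_4 < v_5 < v_6. Listing each simplex with vertices in this order, K has dimension 2 with simplices:

  0-simplices (7): [v_0], [v_1], [v_2], [v_3], [v_4], [v_5], [v_6]
  1-simplices (18): (18 of them)
  2-simplices (12): (12 of them)

Hence C_0 ≅ Z^7, C_1 ≅ Z^18, C_2 ≅ Z^12.

The boundary map ∂_1: C_1 → C_0 sends each edge [p,q] (with p < q) to q − p. For instance
  ∂[v_0,v_6] = [v_6] − [v_0].
The 7×18 boundary matrix has rank 6 and Smith normal form diag(1,1,1,1,1,1).

The boundary map ∂_2: C_2 → C_1 sends each 2-simplex [p,q,r] to [q,r] − [p,r] + [p,q]. For instance
  ∂[v_2,v_3,v_4] = [v_3,v_4] − [v_2,v_4] + [v_2,v_3],
  ∂[v_0,v_3,v_5] = [v_3,v_5] − [v_0,v_5] + [v_0,v_3].
This gives a 18×12 integer matrix of rank 12; reducing to Smith normal form yields diagonal entries (1,1,1,1,1,1,1,1,1,1,1,2).

From H_k ≅ ker(∂_k) / im(∂_{k+1}) we obtain:

  H_1: rank ker ∂_1 − rank ∂_2 = (18 − 6) − 12 = 0, and ∂_2 has invariant factor 2 > 1, so H_1 = Z/2.

(K is a triangulation of the real projective plane RP^2.)

H_1 ≅ Z/2.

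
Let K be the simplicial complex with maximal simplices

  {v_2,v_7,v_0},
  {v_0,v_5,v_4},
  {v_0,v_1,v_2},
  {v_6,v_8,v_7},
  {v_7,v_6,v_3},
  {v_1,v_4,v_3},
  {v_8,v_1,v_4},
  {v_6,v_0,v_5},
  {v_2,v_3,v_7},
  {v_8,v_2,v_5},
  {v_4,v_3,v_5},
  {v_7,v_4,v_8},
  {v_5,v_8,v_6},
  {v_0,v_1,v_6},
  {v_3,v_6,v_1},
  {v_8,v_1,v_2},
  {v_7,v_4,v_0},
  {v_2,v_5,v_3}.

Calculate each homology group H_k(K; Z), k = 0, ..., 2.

H_0 = Z,  H_1 = Z^2,  H_2 = Z.

We work with the vertex ordering v_0 < v_1 < v_2 < v_3 < v_4 < v_5 < v_6 < v_7 < v_8. The simplices of K, each written with vertices in increasing order, are:

  0-simplices (9): [v_0], [v_1], [v_2], [v_3], [v_4], [v_5], [v_6], [v_7], [v_8]
  1-simplices (27): (27 of them)
  2-simplices (18): (18 of them)

Hence C_0 ≅ Z^9, C_1 ≅ Z^27, C_2 ≅ Z^18.

∂_1: C_1 → C_0 maps an edge to its endpoints' difference, ∂[p,q] = q − p. For instance
  ∂[v_0,v_4] = [v_4] − [v_0].
The resulting 9×27 matrix has rank 8, and its Smith normal form has invariant factors (1,1,1,1,1,1,1,1).

∂_2: C_2 → C_1 sends each 2-simplex [p,q,r] to [q,r] − [p,r] + [p,q]. For instance
  ∂[v_5,v_6,v_8] = [v_6,v_8] − [v_5,v_8] + [v_5,v_6],
  ∂[v_1,v_2,v_8] = [v_2,v_8] − [v_1,v_8] + [v_1,v_2].
This gives a 27×18 integer matrix of rank 17; reducing to Smith normal form yields diagonal entries (1,1,1,1,1,1,1,1,1,1,1,1,1,1,1,1,1).

From H_k ≅ ker(∂_k) / im(∂_{k+1}) we obtain:

  H_0: rank C_0 − rank ∂_1 = 9 − 8 = 1, and the invariant factors of ∂_1 are all 1, so H_0 = Z.
  H_1: rank ker ∂_1 − rank ∂_2 = (27 − 8) − 17 = 2, and the invariant factors of ∂_2 are all 1, so H_1 = Z^2.
  H_2: rank ker ∂_2 − rank ∂_3 = (18 − 17) − 0 = 1, and there is no ∂_3, so H_2 = Z.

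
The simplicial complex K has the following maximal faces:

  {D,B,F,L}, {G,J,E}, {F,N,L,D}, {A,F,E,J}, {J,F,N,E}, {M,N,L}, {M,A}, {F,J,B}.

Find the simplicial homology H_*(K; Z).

Fix the vertex order A < B < D < E < F < G < J < L < M < N and write every simplex with vertices in increasing order. Then dim K = 3 and the simplices of K are:

  0-simplices (10): A, B, D, E, F, G, J, L, M, N
  1-simplices (23): AE, AF, AJ, AM, BD, BF, BJ, BL, DF, DL, DN, EF, EG, EJ, EN, FJ, FL, FN, GJ, JN, LM, LN, MN
  2-simplices (17): AEF, AEJ, AFJ, BDF, BDL, BFJ, BFL, DFL, DFN, DLN, EFJ, EFN, EGJ, EJN, FJN, FLN, LMN
  3-simplices (4): AEFJ, BDFL, DFLN, EFJN

Hence C_0 ≅ Z^10, C_1 ≅ Z^23, C_2 ≅ Z^17, C_3 ≅ Z^4.

∂_1: C_1 → C_0 maps an edge to its endpoints' difference, ∂[p,q] = q − p.
The resulting 10×23 matrix has rank 9, and its Smith normal form has invariant factors (1,1,1,1,1,1,1,1,1).

Boundary ∂_2: C_2 → C_1 acts by ∂[p,q,r] = [q,r] − [p,r] + [p,q]. For instance
  ∂LMN = MN − LN + LM,
  ∂DLN = LN − DN + DL.
The 23×17 boundary matrix has rank 13 and Smith normal form diag(1,1,1,1,1,1,1,1,1,1,1,1,1).

Boundary ∂_3: C_3 → C_2 sends each 3-simplex σ to the alternating sum Σ_i (−1)^i (σ with its i-th vertex removed). For instance
  ∂DFLN = FLN − DLN + DFN − DFL,
  ∂BDFL = DFL − BFL + BDL − BDF.
As a 17×4 matrix over Z this has rank 4, with invariant factors (1,1,1,1).

From H_k ≅ ker(∂_k) / im(∂_{k+1}) we obtain:

  H_0: rank C_0 − rank ∂_1 = 10 − 9 = 1, and the invariant factors of ∂_1 are all 1, so H_0 = Z.
  H_1: rank ker ∂_1 − rank ∂_2 = (23 − 9) − 13 = 1, and the invariant factors of ∂_2 are all 1, so H_1 = Z.
  H_2: rank ker ∂_2 − rank ∂_3 = (17 − 13) − 4 = 0, and the invariant factors of ∂_3 are all 1, so H_2 = 0.
  H_3: rank ker ∂_3 − rank ∂_4 = (4 − 4) − 0 = 0, and there is no ∂_4, so H_3 = 0.

H_0 ≅ Z,  H_1 ≅ Z,  H_2 = 0,  H_3 = 0.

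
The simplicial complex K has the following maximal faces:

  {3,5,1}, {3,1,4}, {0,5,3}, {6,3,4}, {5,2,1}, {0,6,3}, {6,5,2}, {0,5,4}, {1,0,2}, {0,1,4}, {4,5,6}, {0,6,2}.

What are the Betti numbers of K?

Fix the vertex order 0 < 1 < 2 < 3 < 4 < 5 < 6 and write every simplex with vertices in increasing order. Then dim K = 2 and the simplices of K are:

  0-simplices (7): [0], [1], [2], [3], [4], [5], [6]
  1-simplices (18): [0,1], [0,2], [0,3], [0,4], [0,5], [0,6], [1,2], [1,3], [1,4], [1,5], [2,5], [2,6], [3,4], [3,5], [3,6], [4,5], [4,6], [5,6]
  2-simplices (12): [0,1,2], [0,1,4], [0,2,6], [0,3,5], [0,3,6], [0,4,5], [1,2,5], [1,3,4], [1,3,5], [2,5,6], [3,4,6], [4,5,6]

so the chain groups are C_0 ≅ Z^7, C_1 ≅ Z^18, C_2 ≅ Z^12.

Boundary ∂_1: C_1 → C_0 sends each edge [p,q] (with p < q) to q − p.
The 7×18 boundary matrix has rank 6 and Smith normal form diag(1,1,1,1,1,1).

Boundary ∂_2: C_2 → C_1 sends each 2-simplex [p,q,r] to [q,r] − [p,r] + [p,q]. For instance
  ∂[3,4,6] = [4,6] − [3,6] + [3,4],
  ∂[0,2,6] = [2,6] − [0,6] + [0,2].
This gives a 18×12 integer matrix of rank 12; reducing to Smith normal form yields diagonal entries (1,1,1,1,1,1,1,1,1,1,1,2).

Computing H_k = (kernel of ∂_k) / (image of ∂_{k+1}):

  H_0: rank C_0 − rank ∂_1 = 7 − 6 = 1, and the invariant factors of ∂_1 are all 1, so H_0 ≅ Z.
  H_1: rank ker ∂_1 − rank ∂_2 = (18 − 6) − 12 = 0, and ∂_2 has invariant factor 2 > 1, so H_1 ≅ Z/2.
  H_2: rank ker ∂_2 − rank ∂_3 = (12 − 12) − 0 = 0, and there is no ∂_3, so H_2 ≅ 0.

(K is a triangulation of the real projective plane RP^2.)

Hence the Betti numbers are b_0 = 1, b_1 = 0, b_2 = 0.

b_0 = 1, b_1 = 0, b_2 = 0.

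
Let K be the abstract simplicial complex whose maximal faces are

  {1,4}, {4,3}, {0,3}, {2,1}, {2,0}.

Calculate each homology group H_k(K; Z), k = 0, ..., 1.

H_0 = Z,  H_1 = Z.

Take the total order 0 < 1 < 2 < 3 < 4 on the vertex set. Then K (dimension 1) consists of the simplices:

  0-simplices (5): [0], [1], [2], [3], [4]
  1-simplices (5): [0,2], [0,3], [1,2], [1,4], [3,4]

giving chain groups C_0 ≅ Z^5, C_1 ≅ Z^5.

The boundary map ∂_1: C_1 → C_0 is given by ∂[p,q] = [q] − [p]. For instance
  ∂[1,4] = [4] − [1].
This gives a 5×5 integer matrix of rank 4; reducing to Smith normal form yields diagonal entries (1,1,1,1).

Reading off H_k = ker ∂_k / im ∂_{k+1}:

  H_0: rank C_0 − rank ∂_1 = 5 − 4 = 1, and the invariant factors of ∂_1 are all 1, so H_0 = Z.
  H_1: rank ker ∂_1 − rank ∂_2 = (5 − 4) − 0 = 1, and there is no ∂_2, so H_1 = Z.

As a check, the Euler characteristic is 5 − 5 = 0, which agrees with 1 − 1 = 0.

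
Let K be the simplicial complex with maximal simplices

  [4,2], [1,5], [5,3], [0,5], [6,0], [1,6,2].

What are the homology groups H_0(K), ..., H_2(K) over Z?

Take the total order 0 < 1 < 2 < 3 < 4 < 5 < 6 on the vertex set. Then K (dimension 2) consists of the simplices:

  0-simplices (7): [0], [1], [2], [3], [4], [5], [6]
  1-simplices (8): [0,5], [0,6], [1,2], [1,5], [1,6], [2,4], [2,6], [3,5]
  2-simplices (1): [1,2,6]

giving chain groups C_0 ≅ Z^7, C_1 ≅ Z^8, C_2 ≅ Z^1.

Boundary ∂_1: C_1 → C_0 maps an edge to its endpoints' difference, ∂[p,q] = q − p.
This gives a 7×8 integer matrix of rank 6; reducing to Smith normal form yields diagonal entries (1,1,1,1,1,1).

The boundary map ∂_2: C_2 → C_1 acts by ∂[p,q,r] = [q,r] − [p,r] + [p,q]. For instance
  ∂[1,2,6] = [2,6] − [1,6] + [1,2].
The resulting 8×1 matrix has rank 1, and its Smith normal form has invariant factors (1).

Computing H_k = (kernel of ∂_k) / (image of ∂_{k+1}):

  H_0: rank C_0 − rank ∂_1 = 7 − 6 = 1, and the invariant factors of ∂_1 are all 1, so H_0 ≅ Z.
  H_1: rank ker ∂_1 − rank ∂_2 = (8 − 6) − 1 = 1, and the invariant factors of ∂_2 are all 1, so H_1 ≅ Z.
  H_2: rank ker ∂_2 − rank ∂_3 = (1 − 1) − 0 = 0, and there is no ∂_3, so H_2 ≅ 0.

As a check, the Euler characteristic is 7 − 8 + 1 = 0, which agrees with 1 − 1 + 0 = 0.

H_0 = Z,  H_1 = Z,  H_2 = 0.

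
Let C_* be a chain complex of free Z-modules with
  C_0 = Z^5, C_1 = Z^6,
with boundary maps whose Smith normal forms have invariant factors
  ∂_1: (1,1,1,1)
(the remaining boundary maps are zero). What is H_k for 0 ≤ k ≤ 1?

H_0 = Z,  H_1 = Z^2.

H_0: b_0 = 5 − 0 − 4 = 1; torsion from ∂_1 factors > 1: none. So H_0 = Z.
H_1: b_1 = 6 − 4 − 0 = 2; torsion from ∂_2 factors > 1: none. So H_1 = Z^2.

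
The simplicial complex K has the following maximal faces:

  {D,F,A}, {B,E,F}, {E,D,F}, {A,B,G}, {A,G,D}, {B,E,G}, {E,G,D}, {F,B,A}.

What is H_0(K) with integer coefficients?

H_0 = Z.

Order the vertices as A < B < D < E < F < G. Listing each simplex with vertices in this order, K has dimension 2 with simplices:

  0-simplices (6): A, B, D, E, F, G
  1-simplices (12): AB, AD, AF, AG, BE, BF, BG, DE, DF, DG, EF, EG
  2-simplices (8): ABF, ABG, ADF, ADG, BEF, BEG, DEF, DEG

giving chain groups C_0 ≅ Z^6, C_1 ≅ Z^12, C_2 ≅ Z^8.

∂_1: C_1 → C_0 sends each edge [p,q] (with p < q) to q − p.
The resulting 6×12 matrix has rank 5, and its Smith normal form has invariant factors (1,1,1,1,1).

The boundary map ∂_2: C_2 → C_1 acts by ∂[p,q,r] = [q,r] − [p,r] + [p,q]. For instance
  ∂ADG = DG − AG + AD,
  ∂BEF = EF − BF + BE.
This gives a 12×8 integer matrix of rank 7; reducing to Smith normal form yields diagonal entries (1,1,1,1,1,1,1).

From H_k ≅ ker(∂_k) / im(∂_{k+1}) we obtain:

  H_0: rank C_0 − rank ∂_1 = 6 − 5 = 1, and the invariant factors of ∂_1 are all 1, so H_0 ≅ Z.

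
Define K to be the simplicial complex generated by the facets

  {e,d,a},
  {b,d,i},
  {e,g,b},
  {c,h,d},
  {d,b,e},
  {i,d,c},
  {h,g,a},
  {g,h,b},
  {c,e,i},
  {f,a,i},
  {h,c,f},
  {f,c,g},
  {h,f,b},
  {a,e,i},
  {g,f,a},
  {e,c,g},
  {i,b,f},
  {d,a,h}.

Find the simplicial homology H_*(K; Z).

H_0 = Z,  H_1 = Z ⊕ Z/2,  H_2 = 0.

Take the total order a < b < c < d < e < f < g < h < i on the vertex set. Then K (dimension 2) consists of the simplices:

  0-simplices (9): a, b, c, d, e, f, g, h, i
  1-simplices (27): ad, ae, af, ag, ah, ai, bd, be, bf, bg, bh, bi, cd, ce, cf, cg, ch, ci, de, dh, di, eg, ei, fg, fh, fi, gh
  2-simplices (18): ade, adh, aei, afg, afi, agh, bde, bdi, beg, bfh, bfi, bgh, cdh, cdi, ceg, cei, cfg, cfh

Hence C_0 ≅ Z^9, C_1 ≅ Z^27, C_2 ≅ Z^18.

∂_1: C_1 → C_0 sends each edge [p,q] (with p < q) to q − p.
This gives a 9×27 integer matrix of rank 8; reducing to Smith normal form yields diagonal entries (1,1,1,1,1,1,1,1).

The boundary map ∂_2: C_2 → C_1 sends each 2-simplex [p,q,r] to [q,r] − [p,r] + [p,q]. For instance
  ∂cfg = fg − cg + cf,
  ∂agh = gh − ah + ag.
As a 27×18 matrix over Z this has rank 18, with invariant factors (1,1,1,1,1,1,1,1,1,1,1,1,1,1,1,1,1,2).

Now H_k = ker ∂_k / im ∂_{k+1}, so:

  H_0: rank C_0 − rank ∂_1 = 9 − 8 = 1, and the invariant factors of ∂_1 are all 1, so H_0 ≅ Z.
  H_1: rank ker ∂_1 − rank ∂_2 = (27 − 8) − 18 = 1, and ∂_2 has invariant factor 2 > 1, so H_1 ≅ Z ⊕ Z/2.
  H_2: rank ker ∂_2 − rank ∂_3 = (18 − 18) − 0 = 0, and there is no ∂_3, so H_2 ≅ 0.

As a check, the Euler characteristic is 9 − 27 + 18 = 0, which agrees with 1 − 1 + 0 = 0.
(K is a triangulation of the Klein bottle.)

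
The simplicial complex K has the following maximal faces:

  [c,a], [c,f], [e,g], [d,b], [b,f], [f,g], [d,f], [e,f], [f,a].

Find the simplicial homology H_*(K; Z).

Fix the vertex order a < b < c < d < e < f < g and write every simplex with vertices in increasing order. Then dim K = 1 and the simplices of K are:

  0-simplices (7): a, b, c, d, e, f, g
  1-simplices (9): ac, af, bd, bf, cf, df, ef, eg, fg

so the chain groups are C_0 ≅ Z^7, C_1 ≅ Z^9.

∂_1: C_1 → C_0 is given by ∂[p,q] = [q] − [p]. For instance
  ∂bd = d − b.
This gives a 7×9 integer matrix of rank 6; reducing to Smith normal form yields diagonal entries (1,1,1,1,1,1).

Reading off H_k = ker ∂_k / im ∂_{k+1}:

  H_0: rank C_0 − rank ∂_1 = 7 − 6 = 1, and the invariant factors of ∂_1 are all 1, so H_0 = Z.
  H_1: rank ker ∂_1 − rank ∂_2 = (9 − 6) − 0 = 3, and there is no ∂_2, so H_1 = Z^3.

As a check, the Euler characteristic is 7 − 9 = -2, which agrees with 1 − 3 = -2.

H_0 = Z,  H_1 = Z^3.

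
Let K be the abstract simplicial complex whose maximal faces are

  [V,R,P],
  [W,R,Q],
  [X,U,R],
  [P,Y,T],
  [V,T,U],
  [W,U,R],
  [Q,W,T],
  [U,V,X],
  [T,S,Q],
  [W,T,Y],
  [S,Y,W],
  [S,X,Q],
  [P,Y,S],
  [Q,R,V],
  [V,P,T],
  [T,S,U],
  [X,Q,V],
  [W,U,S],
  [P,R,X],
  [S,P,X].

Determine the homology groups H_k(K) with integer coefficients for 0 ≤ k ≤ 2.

H_0 = Z,  H_1 = Z ⊕ Z_2,  H_2 = 0.

Take the total order P < Q < R < S < T < U < V < W < X < Y on the vertex set. Then K (dimension 2) consists of the simplices:

  0-simplices (10): P, Q, R, S, T, U, V, W, X, Y
  1-simplices (30): PR, PS, PT, PV, PX, PY, QR, QS, QT, QV, QW, QX, RU, RV, RW, RX, ST, SU, SW, SX, SY, TU, TV, TW, TY, UV, UW, UX, VX, WY
  2-simplices (20): PRV, PRX, PSX, PSY, PTV, PTY, QRV, QRW, QST, QSX, QTW, QVX, RUW, RUX, STU, SUW, SWY, TUV, TWY, UVX

so the chain groups are C_0 ≅ Z^10, C_1 ≅ Z^30, C_2 ≅ Z^20.

Boundary ∂_1: C_1 → C_0 sends each edge [p,q] (with p < q) to q − p. For instance
  ∂QS = S − Q.
The 10×30 boundary matrix has rank 9 and Smith normal form diag(1,1,1,1,1,1,1,1,1).

Boundary ∂_2: C_2 → C_1 sends each 2-simplex [p,q,r] to [q,r] − [p,r] + [p,q]. For instance
  ∂PTV = TV − PV + PT,
  ∂QSX = SX − QX + QS.
This gives a 30×20 integer matrix of rank 20; reducing to Smith normal form yields diagonal entries (1,1,1,1,1,1,1,1,1,1,1,1,1,1,1,1,1,1,1,2).

From H_k ≅ ker(∂_k) / im(∂_{k+1}) we obtain:

  H_0: rank C_0 − rank ∂_1 = 10 − 9 = 1, and the invariant factors of ∂_1 are all 1, so H_0 = Z.
  H_1: rank ker ∂_1 − rank ∂_2 = (30 − 9) − 20 = 1, and ∂_2 has invariant factor 2 > 1, so H_1 = Z ⊕ Z_2.
  H_2: rank ker ∂_2 − rank ∂_3 = (20 − 20) − 0 = 0, and there is no ∂_3, so H_2 = 0.

As a check, the Euler characteristic is 10 − 30 + 20 = 0, which agrees with 1 − 1 + 0 = 0.
(K is a triangulation of the Klein bottle.)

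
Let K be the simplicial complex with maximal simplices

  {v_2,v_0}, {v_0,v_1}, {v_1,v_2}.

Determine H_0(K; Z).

Fix the vertex order v_0 < v_1 < v_2 and write every simplex with vertices in increasing order. Then dim K = 1 and the simplices of K are:

  0-simplices (3): [v_0], [v_1], [v_2]
  1-simplices (3): [v_0,v_1], [v_0,v_2], [v_1,v_2]

giving chain groups C_0 ≅ Z^3, C_1 ≅ Z^3.

Boundary ∂_1: C_1 → C_0 maps an edge to its endpoints' difference, ∂[p,q] = q − p. For instance
  ∂[v_0,v_2] = [v_2] − [v_0].
The resulting 3×3 matrix has rank 2, and its Smith normal form has invariant factors (1,1).

Now H_k = ker ∂_k / im ∂_{k+1}, so:

  H_0: rank C_0 − rank ∂_1 = 3 − 2 = 1, and the invariant factors of ∂_1 are all 1, so H_0 = Z.

(K is a triangulation of the circle S^1.)

H_0 ≅ Z.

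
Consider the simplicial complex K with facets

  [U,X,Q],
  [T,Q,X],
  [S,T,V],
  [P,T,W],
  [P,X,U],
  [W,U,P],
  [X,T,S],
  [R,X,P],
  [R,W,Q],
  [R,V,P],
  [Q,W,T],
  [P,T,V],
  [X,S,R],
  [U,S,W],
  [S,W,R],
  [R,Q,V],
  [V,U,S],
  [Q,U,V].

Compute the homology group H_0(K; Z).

H_0 = Z.

K has 9 vertices, 27 edges, 18 triangles.
rank ∂_0 = 0, rank ∂_1 = 8 ⇒ b_0 = 9 − 0 − 8 = 1; all invariant factors of ∂_1 are 1 so no torsion. So H_0 ≅ Z.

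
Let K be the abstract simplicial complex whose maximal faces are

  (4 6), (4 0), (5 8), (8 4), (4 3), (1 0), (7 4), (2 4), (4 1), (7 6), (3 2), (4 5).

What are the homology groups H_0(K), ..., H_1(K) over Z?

H_0 = Z,  H_1 = Z^4.

K has 9 vertices, 12 edges.
rank ∂_0 = 0, rank ∂_1 = 8 ⇒ b_0 = 9 − 0 − 8 = 1; all invariant factors of ∂_1 are 1 so no torsion. So H_0 ≅ Z.
rank ∂_1 = 8, rank ∂_2 = 0 ⇒ b_1 = 12 − 8 − 0 = 4. So H_1 ≅ Z^4.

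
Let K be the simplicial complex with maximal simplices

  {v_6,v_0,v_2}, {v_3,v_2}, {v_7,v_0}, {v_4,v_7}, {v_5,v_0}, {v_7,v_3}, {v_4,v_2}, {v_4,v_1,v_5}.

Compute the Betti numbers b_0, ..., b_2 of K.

b_0 = 1, b_1 = 3, b_2 = 0.

We work with the vertex ordering v_0 < v_1 < v_2 < v_3 < v_4 < v_5 < v_6 < v_7. The simplices of K, each written with vertices in increasing order, are:

  0-simplices (8): [v_0], [v_1], [v_2], [v_3], [v_4], [v_5], [v_6], [v_7]
  1-simplices (12): [v_0,v_2], [v_0,v_5], [v_0,v_6], [v_0,v_7], [v_1,v_4], [v_1,v_5], [v_2,v_3], [v_2,v_4], [v_2,v_6], [v_3,v_7], [v_4,v_5], [v_4,v_7]
  2-simplices (2): [v_0,v_2,v_6], [v_1,v_4,v_5]

Hence C_0 ≅ Z^8, C_1 ≅ Z^12, C_2 ≅ Z^2.

Boundary ∂_1: C_1 → C_0 maps an edge to its endpoints' difference, ∂[p,q] = q − p. For instance
  ∂[v_0,v_5] = [v_5] − [v_0].
The 8×12 boundary matrix has rank 7 and Smith normal form diag(1,1,1,1,1,1,1).

Boundary ∂_2: C_2 → C_1 maps a triangle to the signed sum of its edges. For instance
  ∂[v_0,v_2,v_6] = [v_2,v_6] − [v_0,v_6] + [v_0,v_2],
  ∂[v_1,v_4,v_5] = [v_4,v_5] − [v_1,v_5] + [v_1,v_4].
The resulting 12×2 matrix has rank 2, and its Smith normal form has invariant factors (1,1).

From H_k ≅ ker(∂_k) / im(∂_{k+1}) we obtain:

  H_0: rank C_0 − rank ∂_1 = 8 − 7 = 1, and the invariant factors of ∂_1 are all 1, so H_0 ≅ Z.
  H_1: rank ker ∂_1 − rank ∂_2 = (12 − 7) − 2 = 3, and the invariant factors of ∂_2 are all 1, so H_1 ≅ Z^3.
  H_2: rank ker ∂_2 − rank ∂_3 = (2 − 2) − 0 = 0, and there is no ∂_3, so H_2 ≅ 0.

Hence the Betti numbers are b_0 = 1, b_1 = 3, b_2 = 0.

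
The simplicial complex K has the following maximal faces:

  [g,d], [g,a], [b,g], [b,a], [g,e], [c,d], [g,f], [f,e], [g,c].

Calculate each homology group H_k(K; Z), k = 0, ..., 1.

We work with the vertex ordering a < b < c < d < e < f < g. The simplices of K, each written with vertices in increasing order, are:

  0-simplices (7): a, b, c, d, e, f, g
  1-simplices (9): ab, ag, bg, cd, cg, dg, ef, eg, fg

giving chain groups C_0 ≅ Z^7, C_1 ≅ Z^9.

Boundary ∂_1: C_1 → C_0 is given by ∂[p,q] = [q] − [p].
As a 7×9 matrix over Z this has rank 6, with invariant factors (1,1,1,1,1,1).

Reading off H_k = ker ∂_k / im ∂_{k+1}:

  H_0: rank C_0 − rank ∂_1 = 7 − 6 = 1, and the invariant factors of ∂_1 are all 1, so H_0 = Z.
  H_1: rank ker ∂_1 − rank ∂_2 = (9 − 6) − 0 = 3, and there is no ∂_2, so H_1 = Z^3.

(K is a triangulation of a wedge of 3 circles.)

H_0 ≅ Z,  H_1 ≅ Z^3.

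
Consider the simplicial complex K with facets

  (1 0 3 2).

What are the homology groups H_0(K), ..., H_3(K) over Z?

Take the total order 0 < 1 < 2 < 3 on the vertex set. Then K (dimension 3) consists of the simplices:

  0-simplices (4): [0], [1], [2], [3]
  1-simplices (6): [0,1], [0,2], [0,3], [1,2], [1,3], [2,3]
  2-simplices (4): [0,1,2], [0,1,3], [0,2,3], [1,2,3]
  3-simplices (1): [0,1,2,3]

giving chain groups C_0 ≅ Z^4, C_1 ≅ Z^6, C_2 ≅ Z^4, C_3 ≅ Z^1.

∂_1: C_1 → C_0 is given by ∂[p,q] = [q] − [p]. For instance
  ∂[0,1] = [1] − [0].
The 4×6 boundary matrix has rank 3 and Smith normal form diag(1,1,1).

∂_2: C_2 → C_1 acts by ∂[p,q,r] = [q,r] − [p,r] + [p,q]. For instance
  ∂[0,2,3] = [2,3] − [0,3] + [0,2],
  ∂[0,1,2] = [1,2] − [0,2] + [0,1].
The 6×4 boundary matrix has rank 3 and Smith normal form diag(1,1,1).

∂_3: C_3 → C_2 sends each 3-simplex σ to the alternating sum Σ_i (−1)^i (σ with its i-th vertex removed). For instance
  ∂[0,1,2,3] = [1,2,3] − [0,2,3] + [0,1,3] − [0,1,2].
As a 4×1 matrix over Z this has rank 1, with invariant factors (1).

Computing H_k = (kernel of ∂_k) / (image of ∂_{k+1}):

  H_0: rank C_0 − rank ∂_1 = 4 − 3 = 1, and the invariant factors of ∂_1 are all 1, so H_0 ≅ Z.
  H_1: rank ker ∂_1 − rank ∂_2 = (6 − 3) − 3 = 0, and the invariant factors of ∂_2 are all 1, so H_1 ≅ 0.
  H_2: rank ker ∂_2 − rank ∂_3 = (4 − 3) − 1 = 0, and the invariant factors of ∂_3 are all 1, so H_2 ≅ 0.
  H_3: rank ker ∂_3 − rank ∂_4 = (1 − 1) − 0 = 0, and there is no ∂_4, so H_3 ≅ 0.

H_0 = Z,  H_1 = 0,  H_2 = 0,  H_3 = 0.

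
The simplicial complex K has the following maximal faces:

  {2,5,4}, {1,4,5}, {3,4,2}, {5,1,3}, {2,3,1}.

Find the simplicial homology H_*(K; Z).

Fix the vertex order 1 < 2 < 3 < 4 < 5 and write every simplex with vertices in increasing order. Then dim K = 2 and the simplices of K are:

  0-simplices (5): [1], [2], [3], [4], [5]
  1-simplices (10): [1,2], [1,3], [1,4], [1,5], [2,3], [2,4], [2,5], [3,4], [3,5], [4,5]
  2-simplices (5): [1,2,3], [1,3,5], [1,4,5], [2,3,4], [2,4,5]

Hence C_0 ≅ Z^5, C_1 ≅ Z^10, C_2 ≅ Z^5.

∂_1: C_1 → C_0 sends each edge [p,q] (with p < q) to q − p. For instance
  ∂[2,4] = [4] − [2].
The 5×10 boundary matrix has rank 4 and Smith normal form diag(1,1,1,1).

Boundary ∂_2: C_2 → C_1 maps a triangle to the signed sum of its edges. For instance
  ∂[1,4,5] = [4,5] − [1,5] + [1,4],
  ∂[2,3,4] = [3,4] − [2,4] + [2,3].
The resulting 10×5 matrix has rank 5, and its Smith normal form has invariant factors (1,1,1,1,1).

Computing H_k = (kernel of ∂_k) / (image of ∂_{k+1}):

  H_0: rank C_0 − rank ∂_1 = 5 − 4 = 1, and the invariant factors of ∂_1 are all 1, so H_0 = Z.
  H_1: rank ker ∂_1 − rank ∂_2 = (10 − 4) − 5 = 1, and the invariant factors of ∂_2 are all 1, so H_1 = Z.
  H_2: rank ker ∂_2 − rank ∂_3 = (5 − 5) − 0 = 0, and there is no ∂_3, so H_2 = 0.

(K is a triangulation of the Möbius band.)

H_0 = Z,  H_1 = Z,  H_2 = 0.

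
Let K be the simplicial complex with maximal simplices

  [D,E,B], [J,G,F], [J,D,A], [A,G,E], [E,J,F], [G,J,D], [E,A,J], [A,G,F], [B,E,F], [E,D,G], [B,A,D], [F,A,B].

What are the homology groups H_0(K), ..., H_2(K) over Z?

H_0 = Z,  H_1 = Z/2,  H_2 = 0.

Order the vertices as A < B < D < E < F < G < J. Listing each simplex with vertices in this order, K has dimension 2 with simplices:

  0-simplices (7): A, B, D, E, F, G, J
  1-simplices (18): AB, AD, AE, AF, AG, AJ, BD, BE, BF, DE, DG, DJ, EF, EG, EJ, FG, FJ, GJ
  2-simplices (12): ABD, ABF, ADJ, AEG, AEJ, AFG, BDE, BEF, DEG, DGJ, EFJ, FGJ

so the chain groups are C_0 ≅ Z^7, C_1 ≅ Z^18, C_2 ≅ Z^12.

The boundary map ∂_1: C_1 → C_0 is given by ∂[p,q] = [q] − [p].
This gives a 7×18 integer matrix of rank 6; reducing to Smith normal form yields diagonal entries (1,1,1,1,1,1).

∂_2: C_2 → C_1 maps a triangle to the signed sum of its edges. For instance
  ∂AEG = EG − AG + AE,
  ∂BEF = EF − BF + BE.
The resulting 18×12 matrix has rank 12, and its Smith normal form has invariant factors (1,1,1,1,1,1,1,1,1,1,1,2).

Computing H_k = (kernel of ∂_k) / (image of ∂_{k+1}):

  H_0: rank C_0 − rank ∂_1 = 7 − 6 = 1, and the invariant factors of ∂_1 are all 1, so H_0 ≅ Z.
  H_1: rank ker ∂_1 − rank ∂_2 = (18 − 6) − 12 = 0, and ∂_2 has invariant factor 2 > 1, so H_1 ≅ Z/2.
  H_2: rank ker ∂_2 − rank ∂_3 = (12 − 12) − 0 = 0, and there is no ∂_3, so H_2 ≅ 0.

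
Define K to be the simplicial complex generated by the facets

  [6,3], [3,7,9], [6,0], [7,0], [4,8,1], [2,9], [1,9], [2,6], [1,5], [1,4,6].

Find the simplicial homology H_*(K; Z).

Order the vertices as 0 < 1 < 2 < 3 < 4 < 5 < 6 < 7 < 8 < 9. Listing each simplex with vertices in this order, K has dimension 2 with simplices:

  0-simplices (10): [0], [1], [2], [3], [4], [5], [6], [7], [8], [9]
  1-simplices (15): [0,6], [0,7], [1,4], [1,5], [1,6], [1,8], [1,9], [2,6], [2,9], [3,6], [3,7], [3,9], [4,6], [4,8], [7,9]
  2-simplices (3): [1,4,6], [1,4,8], [3,7,9]

Hence C_0 ≅ Z^10, C_1 ≅ Z^15, C_2 ≅ Z^3.

∂_1: C_1 → C_0 maps an edge to its endpoints' difference, ∂[p,q] = q − p.
This gives a 10×15 integer matrix of rank 9; reducing to Smith normal form yields diagonal entries (1,1,1,1,1,1,1,1,1).

The boundary map ∂_2: C_2 → C_1 maps a triangle to the signed sum of its edges. For instance
  ∂[3,7,9] = [7,9] − [3,9] + [3,7],
  ∂[1,4,6] = [4,6] − [1,6] + [1,4].
This gives a 15×3 integer matrix of rank 3; reducing to Smith normal form yields diagonal entries (1,1,1).

Now H_k = ker ∂_k / im ∂_{k+1}, so:

  H_0: rank C_0 − rank ∂_1 = 10 − 9 = 1, and the invariant factors of ∂_1 are all 1, so H_0 ≅ Z.
  H_1: rank ker ∂_1 − rank ∂_2 = (15 − 9) − 3 = 3, and the invariant factors of ∂_2 are all 1, so H_1 ≅ Z^3.
  H_2: rank ker ∂_2 − rank ∂_3 = (3 − 3) − 0 = 0, and there is no ∂_3, so H_2 ≅ 0.

As a check, the Euler characteristic is 10 − 15 + 3 = -2, which agrees with 1 − 3 + 0 = -2.

H_0 ≅ Z,  H_1 ≅ Z^3,  H_2 = 0.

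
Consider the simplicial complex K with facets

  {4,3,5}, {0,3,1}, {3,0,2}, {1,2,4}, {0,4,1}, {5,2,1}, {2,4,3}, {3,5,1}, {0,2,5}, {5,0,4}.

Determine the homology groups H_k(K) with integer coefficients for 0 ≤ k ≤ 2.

H_0 ≅ Z,  H_1 ≅ Z/2Z,  H_2 = 0.

K has 6 vertices, 15 edges, 10 triangles.
rank ∂_0 = 0, rank ∂_1 = 5 ⇒ b_0 = 6 − 0 − 5 = 1; all invariant factors of ∂_1 are 1 so no torsion. So H_0 = Z.
rank ∂_1 = 5, rank ∂_2 = 10 ⇒ b_1 = 15 − 5 − 10 = 0; ∂_2 has invariant factor(s) [2] giving torsion. So H_1 = Z/2Z.
rank ∂_2 = 10, rank ∂_3 = 0 ⇒ b_2 = 10 − 10 − 0 = 0. So H_2 = 0.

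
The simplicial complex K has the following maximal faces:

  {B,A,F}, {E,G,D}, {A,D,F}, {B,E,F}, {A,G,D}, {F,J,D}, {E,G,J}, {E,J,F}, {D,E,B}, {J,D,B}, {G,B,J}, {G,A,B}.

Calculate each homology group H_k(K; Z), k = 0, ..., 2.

Take the total order A < B < D < E < F < G < J on the vertex set. Then K (dimension 2) consists of the simplices:

  0-simplices (7): A, B, D, E, F, G, J
  1-simplices (18): AB, AD, AF, AG, BD, BE, BF, BG, BJ, DE, DF, DG, DJ, EF, EG, EJ, FJ, GJ
  2-simplices (12): ABF, ABG, ADF, ADG, BDE, BDJ, BEF, BGJ, DEG, DFJ, EFJ, EGJ

Hence C_0 ≅ Z^7, C_1 ≅ Z^18, C_2 ≅ Z^12.

The boundary map ∂_1: C_1 → C_0 maps an edge to its endpoints' difference, ∂[p,q] = q − p. For instance
  ∂DF = F − D.
The resulting 7×18 matrix has rank 6, and its Smith normal form has invariant factors (1,1,1,1,1,1).

∂_2: C_2 → C_1 sends each 2-simplex [p,q,r] to [q,r] − [p,r] + [p,q]. For instance
  ∂ABG = BG − AG + AB,
  ∂ABF = BF − AF + AB.
This gives a 18×12 integer matrix of rank 12; reducing to Smith normal form yields diagonal entries (1,1,1,1,1,1,1,1,1,1,1,2).

From H_k ≅ ker(∂_k) / im(∂_{k+1}) we obtain:

  H_0: rank C_0 − rank ∂_1 = 7 − 6 = 1, and the invariant factors of ∂_1 are all 1, so H_0 ≅ Z.
  H_1: rank ker ∂_1 − rank ∂_2 = (18 − 6) − 12 = 0, and ∂_2 has invariant factor 2 > 1, so H_1 ≅ Z/2.
  H_2: rank ker ∂_2 − rank ∂_3 = (12 − 12) − 0 = 0, and there is no ∂_3, so H_2 ≅ 0.

As a check, the Euler characteristic is 7 − 18 + 12 = 1, which agrees with 1 − 0 + 0 = 1.
(K is a triangulation of the real projective plane RP^2.)

H_0 ≅ Z,  H_1 ≅ Z/2,  H_2 = 0.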